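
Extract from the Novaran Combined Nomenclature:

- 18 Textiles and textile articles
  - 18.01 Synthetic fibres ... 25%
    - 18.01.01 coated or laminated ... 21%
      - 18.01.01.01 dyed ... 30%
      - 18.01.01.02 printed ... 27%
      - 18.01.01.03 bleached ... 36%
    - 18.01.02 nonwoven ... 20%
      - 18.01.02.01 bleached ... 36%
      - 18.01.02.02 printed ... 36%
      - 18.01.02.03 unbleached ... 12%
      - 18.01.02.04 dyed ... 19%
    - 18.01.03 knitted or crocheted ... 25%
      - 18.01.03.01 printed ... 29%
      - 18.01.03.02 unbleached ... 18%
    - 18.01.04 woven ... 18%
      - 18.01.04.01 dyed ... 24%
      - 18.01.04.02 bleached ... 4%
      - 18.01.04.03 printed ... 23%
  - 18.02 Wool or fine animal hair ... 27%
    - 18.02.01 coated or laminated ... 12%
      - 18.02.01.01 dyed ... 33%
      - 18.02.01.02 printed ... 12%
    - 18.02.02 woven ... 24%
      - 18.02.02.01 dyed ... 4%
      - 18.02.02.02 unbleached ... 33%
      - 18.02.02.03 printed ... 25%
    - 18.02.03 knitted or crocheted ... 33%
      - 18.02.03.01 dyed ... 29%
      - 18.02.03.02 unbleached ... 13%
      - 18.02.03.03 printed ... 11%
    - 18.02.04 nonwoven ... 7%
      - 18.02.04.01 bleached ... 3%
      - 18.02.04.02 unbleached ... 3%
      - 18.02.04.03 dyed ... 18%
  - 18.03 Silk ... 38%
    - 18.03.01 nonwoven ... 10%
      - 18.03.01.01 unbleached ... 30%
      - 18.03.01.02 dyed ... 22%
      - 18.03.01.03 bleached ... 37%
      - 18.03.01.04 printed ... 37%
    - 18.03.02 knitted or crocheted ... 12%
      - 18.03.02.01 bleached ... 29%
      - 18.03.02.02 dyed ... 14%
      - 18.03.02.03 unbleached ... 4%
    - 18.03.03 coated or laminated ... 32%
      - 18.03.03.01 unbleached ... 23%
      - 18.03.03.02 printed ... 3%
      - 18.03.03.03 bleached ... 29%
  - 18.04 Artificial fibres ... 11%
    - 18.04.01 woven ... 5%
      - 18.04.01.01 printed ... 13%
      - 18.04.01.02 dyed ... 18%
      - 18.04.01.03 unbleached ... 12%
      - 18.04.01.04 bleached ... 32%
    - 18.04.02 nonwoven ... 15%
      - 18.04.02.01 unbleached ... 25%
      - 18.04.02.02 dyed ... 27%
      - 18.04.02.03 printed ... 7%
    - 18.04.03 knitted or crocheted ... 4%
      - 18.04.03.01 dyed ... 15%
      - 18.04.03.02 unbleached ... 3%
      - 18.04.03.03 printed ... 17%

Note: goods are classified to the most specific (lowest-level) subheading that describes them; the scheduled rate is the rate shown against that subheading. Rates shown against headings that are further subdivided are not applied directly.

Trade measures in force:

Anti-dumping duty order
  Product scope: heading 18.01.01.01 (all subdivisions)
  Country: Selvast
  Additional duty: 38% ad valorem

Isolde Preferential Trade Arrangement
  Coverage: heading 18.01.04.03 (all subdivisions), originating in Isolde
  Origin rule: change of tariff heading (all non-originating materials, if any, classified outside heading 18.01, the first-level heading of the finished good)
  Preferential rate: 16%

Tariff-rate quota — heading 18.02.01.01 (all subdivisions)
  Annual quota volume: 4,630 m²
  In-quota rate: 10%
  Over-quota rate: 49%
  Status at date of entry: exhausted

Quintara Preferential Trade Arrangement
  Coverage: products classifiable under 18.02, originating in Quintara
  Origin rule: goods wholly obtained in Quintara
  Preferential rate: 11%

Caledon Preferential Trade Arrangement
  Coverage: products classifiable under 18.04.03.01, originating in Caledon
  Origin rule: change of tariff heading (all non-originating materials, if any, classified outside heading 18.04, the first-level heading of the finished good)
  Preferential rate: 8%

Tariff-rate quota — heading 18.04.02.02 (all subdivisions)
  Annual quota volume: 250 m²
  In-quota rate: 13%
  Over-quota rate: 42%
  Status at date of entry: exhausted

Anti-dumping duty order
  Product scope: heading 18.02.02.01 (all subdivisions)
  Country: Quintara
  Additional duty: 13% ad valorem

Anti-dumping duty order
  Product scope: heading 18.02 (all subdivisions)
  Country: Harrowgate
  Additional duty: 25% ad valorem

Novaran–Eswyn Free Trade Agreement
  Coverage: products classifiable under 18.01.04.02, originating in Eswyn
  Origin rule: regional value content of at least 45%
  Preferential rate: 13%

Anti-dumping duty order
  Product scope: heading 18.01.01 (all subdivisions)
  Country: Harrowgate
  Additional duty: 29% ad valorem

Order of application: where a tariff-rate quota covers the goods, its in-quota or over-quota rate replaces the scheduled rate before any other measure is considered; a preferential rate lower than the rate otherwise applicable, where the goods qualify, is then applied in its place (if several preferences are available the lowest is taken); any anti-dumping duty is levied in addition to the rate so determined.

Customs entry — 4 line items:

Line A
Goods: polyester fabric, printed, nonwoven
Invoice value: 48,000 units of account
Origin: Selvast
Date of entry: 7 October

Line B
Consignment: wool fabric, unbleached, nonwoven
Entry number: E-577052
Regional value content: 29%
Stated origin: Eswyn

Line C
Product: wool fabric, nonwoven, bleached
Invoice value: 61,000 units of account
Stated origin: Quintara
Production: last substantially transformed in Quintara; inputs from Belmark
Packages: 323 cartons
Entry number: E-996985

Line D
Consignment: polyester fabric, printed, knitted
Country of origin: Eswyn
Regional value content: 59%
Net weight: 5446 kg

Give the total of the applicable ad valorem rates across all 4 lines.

Line A: polyester → 18.01; nonwoven → 18.01.02; printed → 18.01.02.02. Scheduled 36%. No special measure applies. → 36%.
Line B: wool → 18.02; nonwoven → 18.02.04; unbleached → 18.02.04.02. Scheduled 3%. Eswyn agreement on 18.01.04.02: 18.02.04.02 not covered. → 3%.
Line C: wool → 18.02; nonwoven → 18.02.04; bleached → 18.02.04.01. Scheduled 3%. Quintara agreement on 18.02: not wholly obtained. → 3%.
Line D: polyester → 18.01; knitted → 18.01.03; printed → 18.01.03.01. Scheduled 29%. Eswyn agreement on 18.01.04.02: 18.01.03.01 not covered. → 29%.
Sum: 36% + 3% + 3% + 29% = 71%.

71%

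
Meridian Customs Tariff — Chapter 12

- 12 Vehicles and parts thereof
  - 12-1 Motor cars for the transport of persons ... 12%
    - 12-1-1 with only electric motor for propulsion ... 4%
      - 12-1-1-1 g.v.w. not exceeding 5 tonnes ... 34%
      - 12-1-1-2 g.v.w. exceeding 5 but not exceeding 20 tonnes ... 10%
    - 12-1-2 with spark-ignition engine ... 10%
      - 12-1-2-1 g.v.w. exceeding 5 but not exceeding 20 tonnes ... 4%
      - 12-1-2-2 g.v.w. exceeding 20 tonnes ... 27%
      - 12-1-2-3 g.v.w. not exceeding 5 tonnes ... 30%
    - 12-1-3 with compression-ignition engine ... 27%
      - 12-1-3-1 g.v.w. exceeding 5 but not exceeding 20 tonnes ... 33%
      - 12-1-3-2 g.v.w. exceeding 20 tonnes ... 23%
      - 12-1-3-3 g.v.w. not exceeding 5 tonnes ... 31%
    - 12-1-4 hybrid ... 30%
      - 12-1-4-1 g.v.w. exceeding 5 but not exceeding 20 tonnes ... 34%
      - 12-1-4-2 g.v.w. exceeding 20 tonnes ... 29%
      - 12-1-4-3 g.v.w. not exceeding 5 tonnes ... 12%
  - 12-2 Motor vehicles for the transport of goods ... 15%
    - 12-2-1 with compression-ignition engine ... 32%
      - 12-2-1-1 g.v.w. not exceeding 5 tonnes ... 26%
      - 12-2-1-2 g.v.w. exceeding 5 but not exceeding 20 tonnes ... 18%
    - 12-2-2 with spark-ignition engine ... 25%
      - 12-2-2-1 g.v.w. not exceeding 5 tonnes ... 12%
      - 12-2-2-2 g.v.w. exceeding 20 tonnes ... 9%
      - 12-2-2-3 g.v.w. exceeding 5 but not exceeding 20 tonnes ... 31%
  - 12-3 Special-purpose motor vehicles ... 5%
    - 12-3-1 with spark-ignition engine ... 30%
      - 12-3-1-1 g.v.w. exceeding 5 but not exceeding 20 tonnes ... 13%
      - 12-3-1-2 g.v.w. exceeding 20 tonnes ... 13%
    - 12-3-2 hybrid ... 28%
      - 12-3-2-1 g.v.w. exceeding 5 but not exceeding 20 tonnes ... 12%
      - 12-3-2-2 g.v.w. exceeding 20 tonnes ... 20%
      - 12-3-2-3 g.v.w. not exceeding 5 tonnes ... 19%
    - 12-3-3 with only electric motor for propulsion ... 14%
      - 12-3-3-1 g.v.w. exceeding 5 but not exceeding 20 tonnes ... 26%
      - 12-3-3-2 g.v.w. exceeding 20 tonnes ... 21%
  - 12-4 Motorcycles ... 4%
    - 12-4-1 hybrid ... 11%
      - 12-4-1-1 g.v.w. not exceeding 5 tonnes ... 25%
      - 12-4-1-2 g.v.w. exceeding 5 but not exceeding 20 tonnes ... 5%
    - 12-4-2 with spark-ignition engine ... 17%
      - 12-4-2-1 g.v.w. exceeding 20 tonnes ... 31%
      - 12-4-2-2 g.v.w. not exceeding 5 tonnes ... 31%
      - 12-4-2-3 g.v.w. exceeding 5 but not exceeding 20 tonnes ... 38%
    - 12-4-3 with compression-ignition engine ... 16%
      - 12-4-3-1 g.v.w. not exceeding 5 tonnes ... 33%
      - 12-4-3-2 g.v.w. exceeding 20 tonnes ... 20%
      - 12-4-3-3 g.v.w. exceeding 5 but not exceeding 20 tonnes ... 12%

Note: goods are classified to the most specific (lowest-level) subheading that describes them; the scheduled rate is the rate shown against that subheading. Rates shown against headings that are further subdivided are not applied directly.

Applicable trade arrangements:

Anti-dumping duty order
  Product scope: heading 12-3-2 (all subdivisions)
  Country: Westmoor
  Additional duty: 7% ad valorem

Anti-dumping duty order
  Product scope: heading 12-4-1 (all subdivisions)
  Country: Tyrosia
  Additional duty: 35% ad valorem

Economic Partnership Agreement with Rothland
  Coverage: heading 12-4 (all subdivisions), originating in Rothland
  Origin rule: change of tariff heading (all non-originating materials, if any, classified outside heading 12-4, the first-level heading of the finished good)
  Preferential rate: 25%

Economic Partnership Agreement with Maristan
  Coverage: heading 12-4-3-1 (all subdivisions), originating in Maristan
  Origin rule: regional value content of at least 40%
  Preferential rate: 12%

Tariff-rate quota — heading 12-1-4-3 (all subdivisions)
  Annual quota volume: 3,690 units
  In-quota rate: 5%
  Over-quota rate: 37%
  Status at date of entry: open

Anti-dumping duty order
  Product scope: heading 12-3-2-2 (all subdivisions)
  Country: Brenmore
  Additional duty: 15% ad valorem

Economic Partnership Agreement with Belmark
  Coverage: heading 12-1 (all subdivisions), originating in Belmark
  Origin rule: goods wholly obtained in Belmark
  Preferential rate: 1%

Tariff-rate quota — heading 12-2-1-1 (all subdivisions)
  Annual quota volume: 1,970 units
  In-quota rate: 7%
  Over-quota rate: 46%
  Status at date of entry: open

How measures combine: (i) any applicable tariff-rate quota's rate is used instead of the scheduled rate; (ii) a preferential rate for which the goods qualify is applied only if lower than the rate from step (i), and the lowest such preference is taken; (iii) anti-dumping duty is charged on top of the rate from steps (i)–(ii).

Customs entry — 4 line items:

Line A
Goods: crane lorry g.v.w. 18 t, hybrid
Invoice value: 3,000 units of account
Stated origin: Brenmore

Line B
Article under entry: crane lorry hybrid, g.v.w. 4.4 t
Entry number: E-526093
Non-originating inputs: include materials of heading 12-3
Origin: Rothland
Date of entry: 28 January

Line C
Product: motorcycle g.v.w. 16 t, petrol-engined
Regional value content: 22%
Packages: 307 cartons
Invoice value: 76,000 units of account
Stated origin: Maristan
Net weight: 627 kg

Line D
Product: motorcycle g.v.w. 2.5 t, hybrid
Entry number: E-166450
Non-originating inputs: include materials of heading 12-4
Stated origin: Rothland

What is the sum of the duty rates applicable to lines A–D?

94%

Line A: crane lorry → 12-3; hybrid → 12-3-2; g.v.w. 18 t → 12-3-2-1. Scheduled 12%. No special measure applies. → 12%.
Line B: crane lorry → 12-3; hybrid → 12-3-2; g.v.w. 4.4 t → 12-3-2-3. Scheduled 19%. Rothland agreement on 12-4: 12-3-2-3 not covered. → 19%.
Line C: motorcycle → 12-4; petrol-engined → 12-4-2; g.v.w. 16 t → 12-4-2-3. Scheduled 38%. Maristan agreement on 12-4-3-1: 12-4-2-3 not covered. → 38%.
Line D: motorcycle → 12-4; hybrid → 12-4-1; g.v.w. 2.5 t → 12-4-1-1. Scheduled 25%. Rothland agreement on 12-4: CTH not met. → 25%.
Sum: 12% + 19% + 38% + 25% = 94%.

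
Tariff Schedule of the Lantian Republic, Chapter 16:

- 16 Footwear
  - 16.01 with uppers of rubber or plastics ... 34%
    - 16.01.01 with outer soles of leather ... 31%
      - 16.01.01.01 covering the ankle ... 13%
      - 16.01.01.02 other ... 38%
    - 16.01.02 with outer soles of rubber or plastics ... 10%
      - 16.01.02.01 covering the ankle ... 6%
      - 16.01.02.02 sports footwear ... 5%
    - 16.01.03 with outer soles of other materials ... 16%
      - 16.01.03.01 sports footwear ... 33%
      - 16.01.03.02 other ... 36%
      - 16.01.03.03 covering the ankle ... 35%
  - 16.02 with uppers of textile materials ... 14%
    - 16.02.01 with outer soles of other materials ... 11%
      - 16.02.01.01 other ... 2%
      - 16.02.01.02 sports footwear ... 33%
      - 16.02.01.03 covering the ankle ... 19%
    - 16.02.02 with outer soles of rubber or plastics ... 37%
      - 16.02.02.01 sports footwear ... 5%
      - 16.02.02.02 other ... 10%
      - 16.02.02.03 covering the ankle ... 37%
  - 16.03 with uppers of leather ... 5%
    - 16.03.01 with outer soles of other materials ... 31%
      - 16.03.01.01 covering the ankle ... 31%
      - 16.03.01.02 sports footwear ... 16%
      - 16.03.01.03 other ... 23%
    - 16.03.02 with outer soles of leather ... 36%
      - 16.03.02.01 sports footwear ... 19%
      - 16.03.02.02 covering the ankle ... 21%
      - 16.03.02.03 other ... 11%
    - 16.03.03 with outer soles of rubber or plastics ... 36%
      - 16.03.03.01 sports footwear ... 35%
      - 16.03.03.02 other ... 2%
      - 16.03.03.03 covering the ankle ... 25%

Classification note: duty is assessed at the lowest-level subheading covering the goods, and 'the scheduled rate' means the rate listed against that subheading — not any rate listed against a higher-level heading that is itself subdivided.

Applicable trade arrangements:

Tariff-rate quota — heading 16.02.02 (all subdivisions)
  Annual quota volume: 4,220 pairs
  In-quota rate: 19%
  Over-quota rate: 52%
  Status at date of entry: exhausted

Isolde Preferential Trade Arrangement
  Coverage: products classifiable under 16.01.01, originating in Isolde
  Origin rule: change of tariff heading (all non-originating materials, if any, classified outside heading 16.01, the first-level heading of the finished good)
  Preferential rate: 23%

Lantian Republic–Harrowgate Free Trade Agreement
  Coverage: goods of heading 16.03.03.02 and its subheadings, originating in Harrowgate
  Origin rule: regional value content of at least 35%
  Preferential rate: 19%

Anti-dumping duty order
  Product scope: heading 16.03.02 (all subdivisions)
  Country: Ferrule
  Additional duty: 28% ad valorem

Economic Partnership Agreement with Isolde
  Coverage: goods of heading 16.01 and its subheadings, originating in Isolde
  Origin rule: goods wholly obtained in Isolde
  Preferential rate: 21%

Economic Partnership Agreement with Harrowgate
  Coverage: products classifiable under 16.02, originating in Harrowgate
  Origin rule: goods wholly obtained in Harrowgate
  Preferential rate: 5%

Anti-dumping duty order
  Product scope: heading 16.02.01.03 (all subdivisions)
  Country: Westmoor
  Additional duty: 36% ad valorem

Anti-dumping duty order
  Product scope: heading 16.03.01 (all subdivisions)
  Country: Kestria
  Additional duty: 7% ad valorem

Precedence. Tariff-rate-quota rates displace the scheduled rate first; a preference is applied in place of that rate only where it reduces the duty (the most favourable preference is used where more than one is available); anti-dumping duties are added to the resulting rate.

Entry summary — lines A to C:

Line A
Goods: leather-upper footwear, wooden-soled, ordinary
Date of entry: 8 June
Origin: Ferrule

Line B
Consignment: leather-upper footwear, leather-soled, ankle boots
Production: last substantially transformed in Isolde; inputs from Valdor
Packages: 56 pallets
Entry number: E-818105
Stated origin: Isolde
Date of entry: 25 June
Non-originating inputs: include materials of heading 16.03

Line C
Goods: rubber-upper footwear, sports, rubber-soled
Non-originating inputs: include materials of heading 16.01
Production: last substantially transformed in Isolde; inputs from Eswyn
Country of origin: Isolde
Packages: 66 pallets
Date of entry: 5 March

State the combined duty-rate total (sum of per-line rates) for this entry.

49%

Line A: leather-upper → 16.03; wooden-soled → 16.03.01; ordinary → 16.03.01.03. Scheduled 23%. No special measure applies. → 23%.
Line B: leather-upper → 16.03; leather-soled → 16.03.02; ankle boots → 16.03.02.02. Scheduled 21%. Isolde agreement on 16.01.01: 16.03.02.02 not covered; Isolde agreement on 16.01: 16.03.02.02 not covered. → 21%.
Line C: rubber-upper → 16.01; rubber-soled → 16.01.02; sports → 16.01.02.02. Scheduled 5%. Isolde agreement on 16.01.01: 16.01.02.02 not covered; Isolde agreement on 16.01: not wholly obtained. → 5%.
Sum: 23% + 21% + 5% = 49%.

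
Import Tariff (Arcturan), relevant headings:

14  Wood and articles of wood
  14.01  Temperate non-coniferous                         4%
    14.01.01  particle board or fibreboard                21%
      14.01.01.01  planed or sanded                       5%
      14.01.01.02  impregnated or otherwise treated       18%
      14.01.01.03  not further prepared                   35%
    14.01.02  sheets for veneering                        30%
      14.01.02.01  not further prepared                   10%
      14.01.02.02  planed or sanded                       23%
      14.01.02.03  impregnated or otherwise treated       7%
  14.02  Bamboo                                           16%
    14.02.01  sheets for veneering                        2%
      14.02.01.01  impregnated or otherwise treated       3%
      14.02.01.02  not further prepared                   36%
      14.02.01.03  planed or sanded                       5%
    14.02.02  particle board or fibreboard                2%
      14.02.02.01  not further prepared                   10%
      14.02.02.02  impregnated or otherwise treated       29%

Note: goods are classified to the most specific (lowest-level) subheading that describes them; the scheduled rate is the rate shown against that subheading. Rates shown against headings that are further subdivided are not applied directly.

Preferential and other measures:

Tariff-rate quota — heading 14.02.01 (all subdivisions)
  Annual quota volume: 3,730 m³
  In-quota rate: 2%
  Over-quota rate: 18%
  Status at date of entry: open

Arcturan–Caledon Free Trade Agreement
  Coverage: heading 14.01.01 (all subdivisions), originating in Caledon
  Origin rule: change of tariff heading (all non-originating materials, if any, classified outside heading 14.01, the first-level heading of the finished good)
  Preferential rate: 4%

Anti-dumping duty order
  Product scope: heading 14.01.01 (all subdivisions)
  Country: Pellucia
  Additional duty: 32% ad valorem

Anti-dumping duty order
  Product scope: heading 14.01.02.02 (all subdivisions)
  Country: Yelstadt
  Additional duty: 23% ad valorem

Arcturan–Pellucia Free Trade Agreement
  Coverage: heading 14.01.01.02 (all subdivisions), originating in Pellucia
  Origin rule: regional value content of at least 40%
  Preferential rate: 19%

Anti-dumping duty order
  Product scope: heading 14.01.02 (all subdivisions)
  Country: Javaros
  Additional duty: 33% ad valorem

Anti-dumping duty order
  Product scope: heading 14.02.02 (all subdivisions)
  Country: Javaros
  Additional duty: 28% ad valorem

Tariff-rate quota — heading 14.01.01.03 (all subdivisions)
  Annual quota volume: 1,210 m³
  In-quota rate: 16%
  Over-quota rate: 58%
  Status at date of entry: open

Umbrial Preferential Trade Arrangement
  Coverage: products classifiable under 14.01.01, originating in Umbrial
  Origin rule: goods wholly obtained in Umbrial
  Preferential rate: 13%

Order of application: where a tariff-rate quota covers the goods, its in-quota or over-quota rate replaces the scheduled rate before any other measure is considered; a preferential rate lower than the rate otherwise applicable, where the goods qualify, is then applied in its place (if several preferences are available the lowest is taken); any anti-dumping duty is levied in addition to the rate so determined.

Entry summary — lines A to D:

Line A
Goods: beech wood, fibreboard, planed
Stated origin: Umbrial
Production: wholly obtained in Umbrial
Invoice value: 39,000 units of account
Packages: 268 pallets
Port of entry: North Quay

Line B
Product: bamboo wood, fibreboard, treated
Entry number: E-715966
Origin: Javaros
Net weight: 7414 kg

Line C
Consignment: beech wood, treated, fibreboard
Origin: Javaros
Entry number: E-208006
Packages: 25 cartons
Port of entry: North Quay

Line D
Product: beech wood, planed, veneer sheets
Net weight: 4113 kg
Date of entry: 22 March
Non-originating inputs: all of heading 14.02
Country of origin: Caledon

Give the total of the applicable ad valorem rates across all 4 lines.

103%

Line A: beech → 14.01; fibreboard → 14.01.01; planed → 14.01.01.01. Scheduled 5%. Umbrial agreement on 14.01.01: wholly obtained → 13% available; preference 13% not lower than 5% → no reduction. → 5%.
Line B: bamboo → 14.02; fibreboard → 14.02.02; treated → 14.02.02.02. Scheduled 29%. anti-dumping (Javaros, 14.02.02): +28%; total 29% + 28% = 57%. → 57%.
Line C: beech → 14.01; fibreboard → 14.01.01; treated → 14.01.01.02. Scheduled 18%. No special measure applies. → 18%.
Line D: beech → 14.01; veneer sheets → 14.01.02; planed → 14.01.02.02. Scheduled 23%. Caledon agreement on 14.01.01: 14.01.02.02 not covered. → 23%.
Sum: 5% + 57% + 18% + 23% = 103%.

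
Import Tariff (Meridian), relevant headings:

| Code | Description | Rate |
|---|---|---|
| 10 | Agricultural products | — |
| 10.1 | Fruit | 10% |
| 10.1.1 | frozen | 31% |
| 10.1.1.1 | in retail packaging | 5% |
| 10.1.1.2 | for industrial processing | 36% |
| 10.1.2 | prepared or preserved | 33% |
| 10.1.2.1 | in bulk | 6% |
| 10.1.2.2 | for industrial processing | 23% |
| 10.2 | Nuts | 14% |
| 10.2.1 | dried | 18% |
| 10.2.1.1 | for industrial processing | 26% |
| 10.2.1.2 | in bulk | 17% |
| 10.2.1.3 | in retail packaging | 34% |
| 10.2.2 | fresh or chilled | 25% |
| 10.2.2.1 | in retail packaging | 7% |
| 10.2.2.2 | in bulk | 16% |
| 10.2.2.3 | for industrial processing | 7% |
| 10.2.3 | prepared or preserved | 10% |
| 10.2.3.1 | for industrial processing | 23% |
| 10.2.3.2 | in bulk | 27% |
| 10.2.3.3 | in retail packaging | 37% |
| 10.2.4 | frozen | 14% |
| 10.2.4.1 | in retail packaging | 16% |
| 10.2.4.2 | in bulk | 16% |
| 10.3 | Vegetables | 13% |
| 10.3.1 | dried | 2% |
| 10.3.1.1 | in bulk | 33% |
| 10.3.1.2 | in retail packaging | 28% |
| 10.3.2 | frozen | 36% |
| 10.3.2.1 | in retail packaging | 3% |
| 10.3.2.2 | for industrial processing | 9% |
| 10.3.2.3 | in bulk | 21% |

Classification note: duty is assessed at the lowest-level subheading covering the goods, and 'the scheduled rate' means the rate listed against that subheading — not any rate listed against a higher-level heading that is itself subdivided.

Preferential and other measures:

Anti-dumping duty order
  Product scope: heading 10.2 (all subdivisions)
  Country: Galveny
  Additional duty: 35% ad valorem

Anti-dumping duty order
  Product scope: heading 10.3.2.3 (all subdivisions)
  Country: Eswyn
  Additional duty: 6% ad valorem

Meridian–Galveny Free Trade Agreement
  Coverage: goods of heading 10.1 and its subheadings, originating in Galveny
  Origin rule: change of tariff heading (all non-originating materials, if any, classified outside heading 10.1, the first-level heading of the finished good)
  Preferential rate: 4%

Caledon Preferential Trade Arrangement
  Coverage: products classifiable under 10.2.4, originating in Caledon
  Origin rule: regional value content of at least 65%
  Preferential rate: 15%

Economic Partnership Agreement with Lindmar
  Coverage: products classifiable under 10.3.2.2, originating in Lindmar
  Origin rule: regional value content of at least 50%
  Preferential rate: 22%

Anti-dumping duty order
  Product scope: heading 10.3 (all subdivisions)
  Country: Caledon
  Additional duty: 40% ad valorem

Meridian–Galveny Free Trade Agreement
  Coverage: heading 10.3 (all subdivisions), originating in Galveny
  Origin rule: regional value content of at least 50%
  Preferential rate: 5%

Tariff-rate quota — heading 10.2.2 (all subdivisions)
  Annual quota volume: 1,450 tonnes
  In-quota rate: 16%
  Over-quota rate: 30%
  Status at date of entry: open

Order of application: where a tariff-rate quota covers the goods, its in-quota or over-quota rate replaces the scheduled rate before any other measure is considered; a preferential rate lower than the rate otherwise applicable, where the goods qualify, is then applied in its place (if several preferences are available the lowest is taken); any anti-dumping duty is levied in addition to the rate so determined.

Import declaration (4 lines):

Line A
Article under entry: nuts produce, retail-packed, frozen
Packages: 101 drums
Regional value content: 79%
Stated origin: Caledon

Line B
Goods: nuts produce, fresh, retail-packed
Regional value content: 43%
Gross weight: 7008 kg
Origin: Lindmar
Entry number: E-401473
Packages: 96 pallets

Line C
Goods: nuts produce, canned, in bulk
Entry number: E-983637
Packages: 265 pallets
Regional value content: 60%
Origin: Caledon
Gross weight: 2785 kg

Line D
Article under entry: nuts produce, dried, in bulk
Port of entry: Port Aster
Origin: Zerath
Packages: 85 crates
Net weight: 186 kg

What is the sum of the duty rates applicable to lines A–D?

75%

Line A: nuts → 10.2; frozen → 10.2.4; retail-packed → 10.2.4.1. Scheduled 16%. Caledon agreement on 10.2.4: RVC ≥ 65% → 15% available; preferential 15%. → 15%.
Line B: nuts → 10.2; fresh → 10.2.2; retail-packed → 10.2.2.1. Scheduled 7%. quota on 10.2.2 open → in-quota 16%; Lindmar agreement on 10.3.2.2: 10.2.2.1 not covered. → 16%.
Line C: nuts → 10.2; canned → 10.2.3; in bulk → 10.2.3.2. Scheduled 27%. Caledon agreement on 10.2.4: 10.2.3.2 not covered. → 27%.
Line D: nuts → 10.2; dried → 10.2.1; in bulk → 10.2.1.2. Scheduled 17%. No special measure applies. → 17%.
Sum: 15% + 16% + 27% + 17% = 75%.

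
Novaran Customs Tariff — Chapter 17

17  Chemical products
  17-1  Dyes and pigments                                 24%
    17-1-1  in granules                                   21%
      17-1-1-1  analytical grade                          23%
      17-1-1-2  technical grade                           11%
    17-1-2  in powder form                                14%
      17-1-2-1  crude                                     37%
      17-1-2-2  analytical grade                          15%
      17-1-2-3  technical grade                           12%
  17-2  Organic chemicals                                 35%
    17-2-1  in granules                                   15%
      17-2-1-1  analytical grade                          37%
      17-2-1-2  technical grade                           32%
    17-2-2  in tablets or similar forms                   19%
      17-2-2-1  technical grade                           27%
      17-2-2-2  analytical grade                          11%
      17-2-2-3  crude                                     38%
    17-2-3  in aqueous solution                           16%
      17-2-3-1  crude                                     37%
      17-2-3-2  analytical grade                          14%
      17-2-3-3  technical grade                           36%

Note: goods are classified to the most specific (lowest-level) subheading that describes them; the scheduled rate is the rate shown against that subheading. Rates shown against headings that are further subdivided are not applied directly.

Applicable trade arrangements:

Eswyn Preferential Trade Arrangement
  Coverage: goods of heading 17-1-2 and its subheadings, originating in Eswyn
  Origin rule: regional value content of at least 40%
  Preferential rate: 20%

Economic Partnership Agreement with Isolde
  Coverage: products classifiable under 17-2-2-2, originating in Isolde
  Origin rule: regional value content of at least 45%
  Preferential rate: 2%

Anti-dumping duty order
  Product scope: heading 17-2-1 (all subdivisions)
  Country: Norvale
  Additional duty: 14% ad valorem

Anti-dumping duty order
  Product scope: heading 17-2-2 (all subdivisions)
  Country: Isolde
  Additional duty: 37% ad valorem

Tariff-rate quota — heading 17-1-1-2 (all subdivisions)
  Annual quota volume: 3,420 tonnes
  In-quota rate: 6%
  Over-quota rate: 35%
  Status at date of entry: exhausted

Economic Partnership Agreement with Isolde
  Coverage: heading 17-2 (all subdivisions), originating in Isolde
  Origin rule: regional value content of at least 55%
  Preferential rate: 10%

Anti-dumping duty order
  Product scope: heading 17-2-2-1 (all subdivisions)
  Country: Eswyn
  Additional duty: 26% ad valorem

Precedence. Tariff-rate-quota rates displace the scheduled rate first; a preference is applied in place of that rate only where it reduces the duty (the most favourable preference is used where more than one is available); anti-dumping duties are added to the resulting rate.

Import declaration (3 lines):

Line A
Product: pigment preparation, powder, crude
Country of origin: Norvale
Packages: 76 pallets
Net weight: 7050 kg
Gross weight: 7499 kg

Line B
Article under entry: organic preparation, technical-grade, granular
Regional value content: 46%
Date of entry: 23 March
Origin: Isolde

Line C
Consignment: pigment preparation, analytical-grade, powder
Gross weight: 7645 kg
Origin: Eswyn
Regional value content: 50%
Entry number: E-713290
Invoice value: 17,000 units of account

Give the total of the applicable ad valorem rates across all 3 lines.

Line A: pigment → 17-1; powder → 17-1-2; crude → 17-1-2-1. Scheduled 37%. No special measure applies. → 37%.
Line B: organic → 17-2; granular → 17-2-1; technical-grade → 17-2-1-2. Scheduled 32%. Isolde agreement on 17-2-2-2: 17-2-1-2 not covered; Isolde agreement on 17-2: RVC < 55%. → 32%.
Line C: pigment → 17-1; powder → 17-1-2; analytical-grade → 17-1-2-2. Scheduled 15%. Eswyn agreement on 17-1-2: RVC ≥ 40% → 20% available; preference 20% not lower than 15% → no reduction. → 15%.
Sum: 37% + 32% + 15% = 84%.

84%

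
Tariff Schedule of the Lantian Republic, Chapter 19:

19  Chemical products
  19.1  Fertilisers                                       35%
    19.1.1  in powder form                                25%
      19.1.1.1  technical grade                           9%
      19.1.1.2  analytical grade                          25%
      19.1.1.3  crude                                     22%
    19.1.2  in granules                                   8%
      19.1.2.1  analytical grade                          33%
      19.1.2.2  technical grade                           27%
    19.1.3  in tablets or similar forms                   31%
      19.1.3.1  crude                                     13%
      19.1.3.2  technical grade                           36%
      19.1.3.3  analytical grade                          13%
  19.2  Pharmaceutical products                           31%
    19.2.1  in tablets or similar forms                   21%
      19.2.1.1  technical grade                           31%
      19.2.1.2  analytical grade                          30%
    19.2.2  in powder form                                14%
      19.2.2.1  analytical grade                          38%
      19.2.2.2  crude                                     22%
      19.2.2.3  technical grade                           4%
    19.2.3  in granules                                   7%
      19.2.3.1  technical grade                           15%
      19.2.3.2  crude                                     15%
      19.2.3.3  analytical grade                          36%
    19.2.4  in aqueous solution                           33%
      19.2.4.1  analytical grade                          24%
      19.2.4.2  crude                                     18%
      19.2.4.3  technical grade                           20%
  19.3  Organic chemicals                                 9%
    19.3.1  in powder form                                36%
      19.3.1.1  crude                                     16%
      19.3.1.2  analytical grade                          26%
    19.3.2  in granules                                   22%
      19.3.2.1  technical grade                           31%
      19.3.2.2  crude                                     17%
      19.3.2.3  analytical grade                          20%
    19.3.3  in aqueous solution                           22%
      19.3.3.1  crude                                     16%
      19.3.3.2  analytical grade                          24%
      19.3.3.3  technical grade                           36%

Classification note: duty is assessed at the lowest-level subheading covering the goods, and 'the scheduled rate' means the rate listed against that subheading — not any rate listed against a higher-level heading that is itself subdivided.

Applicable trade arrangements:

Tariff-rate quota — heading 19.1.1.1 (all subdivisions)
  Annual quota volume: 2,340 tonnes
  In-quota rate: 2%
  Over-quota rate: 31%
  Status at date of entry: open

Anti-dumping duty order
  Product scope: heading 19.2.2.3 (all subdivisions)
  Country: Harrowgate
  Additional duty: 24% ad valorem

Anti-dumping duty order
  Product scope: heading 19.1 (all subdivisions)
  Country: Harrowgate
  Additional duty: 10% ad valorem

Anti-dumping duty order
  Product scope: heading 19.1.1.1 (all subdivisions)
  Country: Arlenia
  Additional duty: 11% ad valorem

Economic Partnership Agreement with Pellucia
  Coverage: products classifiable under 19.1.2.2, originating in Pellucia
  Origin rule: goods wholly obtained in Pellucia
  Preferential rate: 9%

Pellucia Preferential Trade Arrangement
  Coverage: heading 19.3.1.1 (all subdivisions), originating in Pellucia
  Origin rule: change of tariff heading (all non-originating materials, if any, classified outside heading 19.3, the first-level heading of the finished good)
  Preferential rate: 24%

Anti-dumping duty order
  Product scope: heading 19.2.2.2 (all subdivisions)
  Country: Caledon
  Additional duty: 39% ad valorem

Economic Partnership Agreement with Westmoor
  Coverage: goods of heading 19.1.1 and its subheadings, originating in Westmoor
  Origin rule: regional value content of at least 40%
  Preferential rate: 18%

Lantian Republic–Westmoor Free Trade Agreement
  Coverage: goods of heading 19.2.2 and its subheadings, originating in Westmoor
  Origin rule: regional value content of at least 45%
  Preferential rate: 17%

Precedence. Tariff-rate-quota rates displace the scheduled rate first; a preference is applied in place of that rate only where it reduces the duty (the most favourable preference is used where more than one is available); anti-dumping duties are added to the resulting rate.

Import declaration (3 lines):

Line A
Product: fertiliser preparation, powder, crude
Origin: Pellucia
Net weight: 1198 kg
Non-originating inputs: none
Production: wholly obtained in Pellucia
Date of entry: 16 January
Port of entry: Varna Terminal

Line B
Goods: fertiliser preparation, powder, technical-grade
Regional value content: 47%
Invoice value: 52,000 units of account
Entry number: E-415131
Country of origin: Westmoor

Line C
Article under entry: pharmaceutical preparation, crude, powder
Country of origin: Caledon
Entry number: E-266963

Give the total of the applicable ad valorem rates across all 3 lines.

85%

Line A: fertiliser → 19.1; powder → 19.1.1; crude → 19.1.1.3. Scheduled 22%. Pellucia agreement on 19.1.2.2: 19.1.1.3 not covered; Pellucia agreement on 19.3.1.1: 19.1.1.3 not covered. → 22%.
Line B: fertiliser → 19.1; powder → 19.1.1; technical-grade → 19.1.1.1. Scheduled 9%. quota on 19.1.1.1 open → in-quota 2%; Westmoor agreement on 19.1.1: RVC ≥ 40% → 18% available; Westmoor agreement on 19.2.2: 19.1.1.1 not covered; preference 18% not lower than 2% → no reduction. → 2%.
Line C: pharmaceutical → 19.2; powder → 19.2.2; crude → 19.2.2.2. Scheduled 22%. anti-dumping (Caledon, 19.2.2.2): +39%; total 22% + 39% = 61%. → 61%.
Sum: 22% + 2% + 61% = 85%.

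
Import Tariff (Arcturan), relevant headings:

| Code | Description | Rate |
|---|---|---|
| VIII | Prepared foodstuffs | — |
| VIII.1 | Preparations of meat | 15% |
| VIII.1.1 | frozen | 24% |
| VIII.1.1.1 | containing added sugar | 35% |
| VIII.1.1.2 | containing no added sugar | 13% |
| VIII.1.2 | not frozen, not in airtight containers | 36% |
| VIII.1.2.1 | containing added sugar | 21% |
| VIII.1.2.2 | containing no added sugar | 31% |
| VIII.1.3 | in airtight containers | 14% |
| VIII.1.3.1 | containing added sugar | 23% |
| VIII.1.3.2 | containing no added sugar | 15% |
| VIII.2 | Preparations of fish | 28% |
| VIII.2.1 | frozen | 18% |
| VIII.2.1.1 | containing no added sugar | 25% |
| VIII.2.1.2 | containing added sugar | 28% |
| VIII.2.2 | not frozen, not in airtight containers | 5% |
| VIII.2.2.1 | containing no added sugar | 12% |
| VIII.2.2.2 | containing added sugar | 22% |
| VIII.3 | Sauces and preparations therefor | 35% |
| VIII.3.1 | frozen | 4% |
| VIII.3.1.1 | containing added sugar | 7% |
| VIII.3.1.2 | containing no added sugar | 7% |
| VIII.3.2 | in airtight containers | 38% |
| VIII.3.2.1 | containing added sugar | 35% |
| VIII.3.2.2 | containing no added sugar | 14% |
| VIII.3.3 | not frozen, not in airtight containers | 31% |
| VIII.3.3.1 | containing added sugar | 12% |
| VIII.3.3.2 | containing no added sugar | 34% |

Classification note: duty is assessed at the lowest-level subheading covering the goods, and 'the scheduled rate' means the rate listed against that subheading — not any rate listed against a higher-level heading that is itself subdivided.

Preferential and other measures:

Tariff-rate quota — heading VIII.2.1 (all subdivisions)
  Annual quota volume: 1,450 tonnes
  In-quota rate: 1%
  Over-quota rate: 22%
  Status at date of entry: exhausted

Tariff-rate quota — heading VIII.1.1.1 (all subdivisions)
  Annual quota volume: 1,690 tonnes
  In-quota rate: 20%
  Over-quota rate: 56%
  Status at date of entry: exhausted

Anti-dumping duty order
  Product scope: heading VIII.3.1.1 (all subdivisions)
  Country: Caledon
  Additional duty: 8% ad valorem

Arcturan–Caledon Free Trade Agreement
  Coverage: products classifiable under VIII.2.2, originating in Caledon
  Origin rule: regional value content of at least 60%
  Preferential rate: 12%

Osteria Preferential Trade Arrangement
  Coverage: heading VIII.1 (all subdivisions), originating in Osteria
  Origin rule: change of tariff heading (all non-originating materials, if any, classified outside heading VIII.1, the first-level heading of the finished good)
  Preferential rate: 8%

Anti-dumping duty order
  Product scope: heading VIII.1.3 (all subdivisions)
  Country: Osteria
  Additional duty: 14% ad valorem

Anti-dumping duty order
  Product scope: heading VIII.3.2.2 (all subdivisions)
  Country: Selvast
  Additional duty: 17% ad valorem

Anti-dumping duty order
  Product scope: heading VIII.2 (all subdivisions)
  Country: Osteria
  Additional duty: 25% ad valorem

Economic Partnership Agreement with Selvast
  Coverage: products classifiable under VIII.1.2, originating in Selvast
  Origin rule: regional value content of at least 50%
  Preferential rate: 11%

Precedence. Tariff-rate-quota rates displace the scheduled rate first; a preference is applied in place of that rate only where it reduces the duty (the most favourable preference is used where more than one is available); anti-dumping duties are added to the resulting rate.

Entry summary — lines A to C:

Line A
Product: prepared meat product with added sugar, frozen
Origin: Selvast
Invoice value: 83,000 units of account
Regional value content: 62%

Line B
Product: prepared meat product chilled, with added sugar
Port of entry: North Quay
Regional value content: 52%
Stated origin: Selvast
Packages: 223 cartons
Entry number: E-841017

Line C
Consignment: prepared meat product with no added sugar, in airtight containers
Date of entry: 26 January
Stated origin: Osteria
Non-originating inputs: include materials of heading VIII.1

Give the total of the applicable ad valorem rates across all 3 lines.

96%

Line A: prepared meat product → VIII.1; frozen → VIII.1.1; with added sugar → VIII.1.1.1. Scheduled 35%. quota on VIII.1.1.1 exhausted → over-quota 56%; Selvast agreement on VIII.1.2: VIII.1.1.1 not covered. → 56%.
Line B: prepared meat product → VIII.1; chilled → VIII.1.2; with added sugar → VIII.1.2.1. Scheduled 21%. Selvast agreement on VIII.1.2: RVC ≥ 50% → 11% available; preferential 11%. → 11%.
Line C: prepared meat product → VIII.1; in airtight containers → VIII.1.3; with no added sugar → VIII.1.3.2. Scheduled 15%. Osteria agreement on VIII.1: CTH not met; anti-dumping (Osteria, VIII.1.3): +14%; total 15% + 14% = 29%. → 29%.
Sum: 56% + 11% + 29% = 96%.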